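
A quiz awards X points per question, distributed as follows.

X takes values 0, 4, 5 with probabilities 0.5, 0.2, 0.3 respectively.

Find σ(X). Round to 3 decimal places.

2.326

E[X] = (0)(0.5) + (4)(0.2) + (5)(0.3) = 2.3
E[X²] = (0)²(0.5) + (4)²(0.2) + (5)²(0.3) = 10.7
V(X) = E[X²] − (E[X])² = 10.7 − (2.3)² = 5.41
σ(X) = √5.41 ≈ 2.326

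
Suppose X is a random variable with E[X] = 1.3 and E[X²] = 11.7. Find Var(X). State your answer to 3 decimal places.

Var(X) = 11.7 − (1.3)² = 10.01

10.010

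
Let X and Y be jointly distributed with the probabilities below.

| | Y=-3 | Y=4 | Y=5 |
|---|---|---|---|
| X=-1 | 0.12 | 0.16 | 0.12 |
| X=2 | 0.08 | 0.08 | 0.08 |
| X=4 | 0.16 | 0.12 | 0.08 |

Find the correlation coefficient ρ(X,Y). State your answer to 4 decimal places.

-0.1263

E[X] = 1.52,  E[Y] = 1.76
E[XY] = 1.68
Cov(X,Y) = E[XY] − E[X]E[Y] = 1.68 − (1.52)(1.76) = -0.9952
V(X) = 4.8096,  V(Y) = 12.9024
ρ = -0.9952 / √(4.8096·12.9024) ≈ -0.1263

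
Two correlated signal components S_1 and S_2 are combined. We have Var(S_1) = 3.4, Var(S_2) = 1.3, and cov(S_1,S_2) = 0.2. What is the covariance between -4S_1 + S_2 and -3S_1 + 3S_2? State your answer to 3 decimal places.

41.700

cov(-4S_1 + S_2, -3S_1 + 3S_2) = (-4)(-3)Var(S_1) + (1)(3)Var(S_2) + [(-4)(3) + (1)(-3)]cov(S_1,S_2)
= 12·3.4 + 3·1.3 + -15·0.2 = 41.7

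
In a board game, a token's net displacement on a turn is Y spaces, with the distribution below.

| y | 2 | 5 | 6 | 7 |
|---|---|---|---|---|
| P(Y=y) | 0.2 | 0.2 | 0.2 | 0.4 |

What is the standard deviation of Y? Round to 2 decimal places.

1.85

E[Y] = (2)(0.2) + (5)(0.2) + (6)(0.2) + (7)(0.4) = 5.4
E[Y²] = (2)²(0.2) + (5)²(0.2) + (6)²(0.2) + (7)²(0.4) = 32.6
Var(Y) = E[Y²] − (E[Y])² = 32.6 − (5.4)² = 3.44
sd(Y) = √3.44 ≈ 1.85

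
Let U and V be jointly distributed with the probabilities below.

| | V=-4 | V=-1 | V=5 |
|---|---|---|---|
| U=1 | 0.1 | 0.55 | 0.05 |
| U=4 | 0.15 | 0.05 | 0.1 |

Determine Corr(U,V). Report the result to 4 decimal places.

E[U] = 1.9,  E[V] = -0.85
E[UV] = -1.3
Cov(U,V) = E[UV] − E[U]E[V] = -1.3 − (1.9)(-0.85) = 0.315
Var(U) = 1.89,  Var(V) = 7.6275
ρ = 0.315 / √(1.89·7.6275) ≈ 0.0830

0.0830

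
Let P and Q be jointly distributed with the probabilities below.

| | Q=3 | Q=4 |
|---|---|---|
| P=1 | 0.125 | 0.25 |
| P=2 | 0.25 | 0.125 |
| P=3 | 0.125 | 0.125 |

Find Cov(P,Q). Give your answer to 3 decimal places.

-0.063

E[P] = 1.875,  E[Q] = 3.5
E[PQ] = 6.5
Cov(P,Q) = E[PQ] − E[P]E[Q] = 6.5 − (1.875)(3.5) = -0.0625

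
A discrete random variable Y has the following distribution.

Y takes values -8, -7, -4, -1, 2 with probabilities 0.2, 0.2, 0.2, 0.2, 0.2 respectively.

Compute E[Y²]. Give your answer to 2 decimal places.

E[Y²] = (-8)²(0.2) + (-7)²(0.2) + (-4)²(0.2) + (-1)²(0.2) + (2)²(0.2) = 26.8

26.80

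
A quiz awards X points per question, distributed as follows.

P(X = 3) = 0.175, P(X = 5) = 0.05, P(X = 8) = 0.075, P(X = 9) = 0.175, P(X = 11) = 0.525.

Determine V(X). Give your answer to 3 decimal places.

E[X] = (3)(0.175) + (5)(0.05) + (8)(0.075) + (9)(0.175) + (11)(0.525) = 8.725
E[X²] = (3)²(0.175) + (5)²(0.05) + (8)²(0.075) + (9)²(0.175) + (11)²(0.525) = 85.325
V(X) = E[X²] − (E[X])² = 85.325 − (8.725)² = 9.199375

9.199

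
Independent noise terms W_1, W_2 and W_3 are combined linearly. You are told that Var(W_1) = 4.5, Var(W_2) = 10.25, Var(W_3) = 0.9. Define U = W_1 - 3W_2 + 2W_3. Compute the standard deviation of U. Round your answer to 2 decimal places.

10.02

By independence, Var(U) = (1)²Var(W_1) + (-3)²Var(W_2) + (2)²Var(W_3)
= (1)²·4.5 + (-3)²·10.25 + (2)²·0.9 = 100.35
SD(U) = √100.35 ≈ 10.02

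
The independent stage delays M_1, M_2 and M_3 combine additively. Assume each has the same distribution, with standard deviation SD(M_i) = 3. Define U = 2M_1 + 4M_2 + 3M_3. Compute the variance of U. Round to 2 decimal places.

261.00

Var(M_i) = (3)² = 9
By independence, Var(U) = (2)²Var(M_1) + (4)²Var(M_2) + (3)²Var(M_3)
= (2)²·9 + (4)²·9 + (3)²·9 = 261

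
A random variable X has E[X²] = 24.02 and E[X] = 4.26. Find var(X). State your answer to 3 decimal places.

var(X) = 24.02 − (4.26)² = 5.8724

5.872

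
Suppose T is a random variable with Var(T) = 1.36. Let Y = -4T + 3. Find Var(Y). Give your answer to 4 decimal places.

21.7600

Var(-4T + 3) = (-4)²·Var(T) = 16·1.36 = 21.76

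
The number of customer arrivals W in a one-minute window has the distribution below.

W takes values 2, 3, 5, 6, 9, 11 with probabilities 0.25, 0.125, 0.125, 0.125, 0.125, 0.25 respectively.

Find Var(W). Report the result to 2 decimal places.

E[W] = (2)(0.25) + (3)(0.125) + (5)(0.125) + (6)(0.125) + (9)(0.125) + (11)(0.25) = 6.125
E[W²] = (2)²(0.25) + (3)²(0.125) + (5)²(0.125) + (6)²(0.125) + (9)²(0.125) + (11)²(0.25) = 50.125
Var(W) = E[W²] − (E[W])² = 50.125 − (6.125)² = 12.609375

12.61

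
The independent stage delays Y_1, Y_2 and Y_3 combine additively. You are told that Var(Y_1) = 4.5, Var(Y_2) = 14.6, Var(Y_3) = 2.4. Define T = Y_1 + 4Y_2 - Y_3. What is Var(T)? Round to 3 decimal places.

240.500

By independence, Var(T) = (1)²Var(Y_1) + (4)²Var(Y_2) + (-1)²Var(Y_3)
= (1)²·4.5 + (4)²·14.6 + (-1)²·2.4 = 240.5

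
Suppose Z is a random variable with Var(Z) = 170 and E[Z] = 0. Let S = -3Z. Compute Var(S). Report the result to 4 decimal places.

1530.0000

Var(-3Z) = (-3)²·Var(Z) = 9·170 = 1530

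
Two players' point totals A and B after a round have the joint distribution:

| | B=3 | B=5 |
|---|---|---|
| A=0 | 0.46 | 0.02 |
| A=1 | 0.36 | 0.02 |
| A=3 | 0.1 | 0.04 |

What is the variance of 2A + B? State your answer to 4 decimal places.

E[A] = 0.8,  E[B] = 3.16,  E[AB] = 2.68
Var(A) = 1.64 − (0.8)² = 1;  Var(B) = 10.28 − (3.16)² = 0.2944
Cov(A,B) = 2.68 − (0.8)(3.16) = 0.152
Var(2A + B) = (2)²·1 + (1)²·0.2944 + 2·(2)·(1)·0.152 = 4.9024

4.9024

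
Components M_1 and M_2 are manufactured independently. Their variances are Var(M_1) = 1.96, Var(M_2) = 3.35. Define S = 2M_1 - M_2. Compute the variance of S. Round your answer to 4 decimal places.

11.1900

By independence, Var(S) = (2)²Var(M_1) + (-1)²Var(M_2)
= (2)²·1.96 + (-1)²·3.35 = 11.19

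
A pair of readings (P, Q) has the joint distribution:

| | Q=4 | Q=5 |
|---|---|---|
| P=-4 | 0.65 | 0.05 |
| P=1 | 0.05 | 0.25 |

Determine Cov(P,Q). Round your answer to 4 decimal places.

0.8000

E[P] = -2.5,  E[Q] = 4.3
E[PQ] = -9.95
Cov(P,Q) = E[PQ] − E[P]E[Q] = -9.95 − (-2.5)(4.3) = 0.8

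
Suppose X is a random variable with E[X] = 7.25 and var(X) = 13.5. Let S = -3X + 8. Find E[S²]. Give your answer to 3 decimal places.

310.563

E[-3X + 8] = -3·7.25 + 8 = -13.75
var(-3X + 8) = (-3)²·13.5 = 121.5
E[S²] = var(S) + (E[S])² = 121.5 + (-13.75)² = 310.5625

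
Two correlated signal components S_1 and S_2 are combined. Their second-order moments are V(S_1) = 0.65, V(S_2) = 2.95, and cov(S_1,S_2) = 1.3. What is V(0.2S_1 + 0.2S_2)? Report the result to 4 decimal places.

V(0.2S_1 + 0.2S_2) = (0.2)²·V(S_1) + (0.2)²·V(S_2) + 2·(0.2)·(0.2)·cov(S_1,S_2)
= 0.04·0.65 + 0.04·2.95 + 0.08·1.3 = 0.248

0.2480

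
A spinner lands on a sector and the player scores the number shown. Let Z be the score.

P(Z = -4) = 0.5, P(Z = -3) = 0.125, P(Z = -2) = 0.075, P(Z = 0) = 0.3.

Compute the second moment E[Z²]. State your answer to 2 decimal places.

9.43

E[Z²] = (-4)²(0.5) + (-3)²(0.125) + (-2)²(0.075) + (0)²(0.3) = 9.425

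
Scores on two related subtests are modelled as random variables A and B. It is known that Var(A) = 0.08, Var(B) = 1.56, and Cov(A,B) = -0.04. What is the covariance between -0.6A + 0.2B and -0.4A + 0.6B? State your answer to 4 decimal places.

0.2240

Cov(-0.6A + 0.2B, -0.4A + 0.6B) = (-0.6)(-0.4)Var(A) + (0.2)(0.6)Var(B) + [(-0.6)(0.6) + (0.2)(-0.4)]Cov(A,B)
= 0.24·0.08 + 0.12·1.56 + -0.44·-0.04 = 0.224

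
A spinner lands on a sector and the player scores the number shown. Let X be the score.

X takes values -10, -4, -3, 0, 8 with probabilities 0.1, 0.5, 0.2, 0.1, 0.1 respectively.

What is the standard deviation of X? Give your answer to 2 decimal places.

E[X] = (-10)(0.1) + (-4)(0.5) + (-3)(0.2) + (0)(0.1) + (8)(0.1) = -2.8
E[X²] = (-10)²(0.1) + (-4)²(0.5) + (-3)²(0.2) + (0)²(0.1) + (8)²(0.1) = 26.2
Var(X) = E[X²] − (E[X])² = 26.2 − (-2.8)² = 18.36
SD(X) = √18.36 ≈ 4.28

4.28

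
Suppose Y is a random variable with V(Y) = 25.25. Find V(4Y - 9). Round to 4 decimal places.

V(4Y - 9) = (4)²·V(Y) = 16·25.25 = 404

404.0000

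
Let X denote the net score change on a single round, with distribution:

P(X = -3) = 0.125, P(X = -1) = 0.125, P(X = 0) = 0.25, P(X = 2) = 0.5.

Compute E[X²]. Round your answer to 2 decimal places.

E[X²] = (-3)²(0.125) + (-1)²(0.125) + (0)²(0.25) + (2)²(0.5) = 3.25

3.25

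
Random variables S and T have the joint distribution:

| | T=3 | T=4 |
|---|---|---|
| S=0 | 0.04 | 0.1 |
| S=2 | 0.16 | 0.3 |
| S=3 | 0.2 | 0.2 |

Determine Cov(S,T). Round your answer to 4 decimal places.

E[S] = 2.12,  E[T] = 3.6
E[ST] = 7.56
Cov(S,T) = E[ST] − E[S]E[T] = 7.56 − (2.12)(3.6) = -0.072

-0.0720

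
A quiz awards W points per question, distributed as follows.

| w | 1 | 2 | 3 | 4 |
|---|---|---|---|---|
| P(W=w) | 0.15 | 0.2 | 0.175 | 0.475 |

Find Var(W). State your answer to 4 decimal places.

E[W] = (1)(0.15) + (2)(0.2) + (3)(0.175) + (4)(0.475) = 2.975
E[W²] = (1)²(0.15) + (2)²(0.2) + (3)²(0.175) + (4)²(0.475) = 10.125
Var(W) = E[W²] − (E[W])² = 10.125 − (2.975)² = 1.274375

1.2744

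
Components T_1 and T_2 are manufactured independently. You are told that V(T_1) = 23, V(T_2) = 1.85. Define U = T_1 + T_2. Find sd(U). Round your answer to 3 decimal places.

By independence, V(U) = (1)²V(T_1) + (1)²V(T_2)
= (1)²·23 + (1)²·1.85 = 24.85
sd(U) = √24.85 ≈ 4.985

4.985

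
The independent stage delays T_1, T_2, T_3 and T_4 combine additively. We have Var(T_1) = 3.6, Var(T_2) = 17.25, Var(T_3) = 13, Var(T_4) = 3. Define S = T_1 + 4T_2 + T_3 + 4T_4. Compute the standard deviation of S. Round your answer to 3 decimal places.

By independence, Var(S) = (1)²Var(T_1) + (4)²Var(T_2) + (1)²Var(T_3) + (4)²Var(T_4)
= (1)²·3.6 + (4)²·17.25 + (1)²·13 + (4)²·3 = 340.6
sd(S) = √340.6 ≈ 18.455

18.455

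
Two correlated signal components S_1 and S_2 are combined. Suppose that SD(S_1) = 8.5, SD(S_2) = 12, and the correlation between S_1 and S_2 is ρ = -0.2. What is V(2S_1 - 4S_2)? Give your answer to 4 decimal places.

2919.4000

V(S_1) = (8.5)² = 72.25;  V(S_2) = (12)² = 144
Cov(S_1,S_2) = ρ·SD(S_1)·SD(S_2) = -0.2·8.5·12 = -20.4
V(2S_1 - 4S_2) = (2)²·V(S_1) + (-4)²·V(S_2) + 2·(2)·(-4)·Cov(S_1,S_2)
= 4·72.25 + 16·144 + -16·-20.4 = 2919.4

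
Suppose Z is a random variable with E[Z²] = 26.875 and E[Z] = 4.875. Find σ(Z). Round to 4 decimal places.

Var(Z) = 26.875 − (4.875)² = 3.109375
σ(Z) = √3.109375 ≈ 1.7633

1.7633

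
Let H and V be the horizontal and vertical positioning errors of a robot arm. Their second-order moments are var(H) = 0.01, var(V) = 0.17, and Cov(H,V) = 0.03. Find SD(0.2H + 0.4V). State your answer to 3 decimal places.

0.180

var(0.2H + 0.4V) = (0.2)²·var(H) + (0.4)²·var(V) + 2·(0.2)·(0.4)·Cov(H,V)
= 0.04·0.01 + 0.16·0.17 + 0.16·0.03 = 0.0324
SD(0.2H + 0.4V) = √0.0324 ≈ 0.180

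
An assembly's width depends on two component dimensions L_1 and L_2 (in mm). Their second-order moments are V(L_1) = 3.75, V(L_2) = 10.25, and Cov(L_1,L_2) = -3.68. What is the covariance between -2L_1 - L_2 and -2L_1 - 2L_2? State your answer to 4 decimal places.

Cov(-2L_1 - L_2, -2L_1 - 2L_2) = (-2)(-2)V(L_1) + (-1)(-2)V(L_2) + [(-2)(-2) + (-1)(-2)]Cov(L_1,L_2)
= 4·3.75 + 2·10.25 + 6·-3.68 = 13.42

13.4200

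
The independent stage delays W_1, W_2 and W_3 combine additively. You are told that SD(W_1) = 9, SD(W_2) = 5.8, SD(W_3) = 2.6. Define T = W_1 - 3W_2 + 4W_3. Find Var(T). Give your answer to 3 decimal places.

Var(W_1) = 81, Var(W_2) = 33.64, Var(W_3) = 6.76
By independence, Var(T) = (1)²Var(W_1) + (-3)²Var(W_2) + (4)²Var(W_3)
= (1)²·81 + (-3)²·33.64 + (4)²·6.76 = 491.92

491.920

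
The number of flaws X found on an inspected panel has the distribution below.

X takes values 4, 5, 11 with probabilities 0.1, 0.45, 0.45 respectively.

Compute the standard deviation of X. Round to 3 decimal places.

3.089

E[X] = (4)(0.1) + (5)(0.45) + (11)(0.45) = 7.6
E[X²] = (4)²(0.1) + (5)²(0.45) + (11)²(0.45) = 67.3
V(X) = E[X²] − (E[X])² = 67.3 − (7.6)² = 9.54
SD(X) = √9.54 ≈ 3.089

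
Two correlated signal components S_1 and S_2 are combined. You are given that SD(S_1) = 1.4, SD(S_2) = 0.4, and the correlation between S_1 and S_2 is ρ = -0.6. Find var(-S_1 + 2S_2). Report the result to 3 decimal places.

3.944

var(S_1) = (1.4)² = 1.96;  var(S_2) = (0.4)² = 0.16
Cov(S_1,S_2) = ρ·SD(S_1)·SD(S_2) = -0.6·1.4·0.4 = -0.336
var(-S_1 + 2S_2) = (-1)²·var(S_1) + (2)²·var(S_2) + 2·(-1)·(2)·Cov(S_1,S_2)
= 1·1.96 + 4·0.16 + -4·-0.336 = 3.944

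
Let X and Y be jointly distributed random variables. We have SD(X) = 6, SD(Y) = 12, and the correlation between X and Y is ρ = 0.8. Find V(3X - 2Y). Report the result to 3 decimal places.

208.800

V(X) = (6)² = 36;  V(Y) = (12)² = 144
cov(X,Y) = ρ·SD(X)·SD(Y) = 0.8·6·12 = 57.6
V(3X - 2Y) = (3)²·V(X) + (-2)²·V(Y) + 2·(3)·(-2)·cov(X,Y)
= 9·36 + 4·144 + -12·57.6 = 208.8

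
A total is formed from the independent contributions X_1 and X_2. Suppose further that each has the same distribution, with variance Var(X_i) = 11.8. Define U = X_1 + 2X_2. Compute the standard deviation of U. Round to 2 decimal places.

By independence, Var(U) = (1)²Var(X_1) + (2)²Var(X_2)
= (1)²·11.8 + (2)²·11.8 = 59
SD(U) = √59 ≈ 7.68

7.68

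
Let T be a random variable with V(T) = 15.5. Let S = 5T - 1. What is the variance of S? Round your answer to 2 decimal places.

V(5T - 1) = (5)²·V(T) = 25·15.5 = 387.5

387.50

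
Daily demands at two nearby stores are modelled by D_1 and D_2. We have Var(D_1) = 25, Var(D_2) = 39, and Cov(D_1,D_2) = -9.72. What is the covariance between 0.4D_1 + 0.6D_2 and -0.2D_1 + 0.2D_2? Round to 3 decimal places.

3.069

Cov(0.4D_1 + 0.6D_2, -0.2D_1 + 0.2D_2) = (0.4)(-0.2)Var(D_1) + (0.6)(0.2)Var(D_2) + [(0.4)(0.2) + (0.6)(-0.2)]Cov(D_1,D_2)
= -0.08·25 + 0.12·39 + -0.04·-9.72 = 3.0688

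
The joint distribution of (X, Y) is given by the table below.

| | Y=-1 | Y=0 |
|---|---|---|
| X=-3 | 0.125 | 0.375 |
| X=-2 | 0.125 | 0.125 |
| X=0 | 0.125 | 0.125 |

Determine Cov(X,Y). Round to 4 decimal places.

E[X] = -2,  E[Y] = -0.375
E[XY] = 0.625
Cov(X,Y) = E[XY] − E[X]E[Y] = 0.625 − (-2)(-0.375) = -0.125

-0.1250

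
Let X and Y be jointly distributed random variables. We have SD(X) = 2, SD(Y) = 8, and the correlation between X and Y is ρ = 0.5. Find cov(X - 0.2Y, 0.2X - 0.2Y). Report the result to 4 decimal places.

1.4400

V(X) = (2)² = 4;  V(Y) = (8)² = 64
cov(X,Y) = ρ·SD(X)·SD(Y) = 0.5·2·8 = 8
cov(X - 0.2Y, 0.2X - 0.2Y) = (1)(0.2)V(X) + (-0.2)(-0.2)V(Y) + [(1)(-0.2) + (-0.2)(0.2)]cov(X,Y)
= 0.2·4 + 0.04·64 + -0.24·8 = 1.44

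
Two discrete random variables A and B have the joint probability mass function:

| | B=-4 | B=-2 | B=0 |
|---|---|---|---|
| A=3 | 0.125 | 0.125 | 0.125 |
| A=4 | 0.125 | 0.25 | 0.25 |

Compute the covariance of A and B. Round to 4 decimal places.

E[A] = 3.625,  E[B] = -1.75
E[AB] = -6.25
Cov(A,B) = E[AB] − E[A]E[B] = -6.25 − (3.625)(-1.75) = 0.09375

0.0938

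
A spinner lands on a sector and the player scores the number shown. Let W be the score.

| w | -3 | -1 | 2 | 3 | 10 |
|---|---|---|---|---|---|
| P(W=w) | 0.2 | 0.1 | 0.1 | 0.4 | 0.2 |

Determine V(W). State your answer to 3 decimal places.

18.610

E[W] = (-3)(0.2) + (-1)(0.1) + (2)(0.1) + (3)(0.4) + (10)(0.2) = 2.7
E[W²] = (-3)²(0.2) + (-1)²(0.1) + (2)²(0.1) + (3)²(0.4) + (10)²(0.2) = 25.9
V(W) = E[W²] − (E[W])² = 25.9 − (2.7)² = 18.61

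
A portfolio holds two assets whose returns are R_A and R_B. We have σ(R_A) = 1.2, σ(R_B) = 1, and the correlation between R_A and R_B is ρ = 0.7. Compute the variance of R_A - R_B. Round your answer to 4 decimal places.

0.7600

Var(R_A) = (1.2)² = 1.44;  Var(R_B) = (1)² = 1
cov(R_A,R_B) = ρ·σ(R_A)·σ(R_B) = 0.7·1.2·1 = 0.84
Var(R_A - R_B) = (1)²·Var(R_A) + (-1)²·Var(R_B) + 2·(1)·(-1)·cov(R_A,R_B)
= 1·1.44 + 1·1 + -2·0.84 = 0.76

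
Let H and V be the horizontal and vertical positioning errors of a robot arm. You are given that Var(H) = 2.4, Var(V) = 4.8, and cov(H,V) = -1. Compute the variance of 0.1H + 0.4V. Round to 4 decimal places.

Var(0.1H + 0.4V) = (0.1)²·Var(H) + (0.4)²·Var(V) + 2·(0.1)·(0.4)·cov(H,V)
= 0.01·2.4 + 0.16·4.8 + 0.08·-1 = 0.712

0.7120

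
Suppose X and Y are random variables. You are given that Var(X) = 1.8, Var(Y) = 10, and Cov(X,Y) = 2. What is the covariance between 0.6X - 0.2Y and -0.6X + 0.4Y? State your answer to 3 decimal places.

Cov(0.6X - 0.2Y, -0.6X + 0.4Y) = (0.6)(-0.6)Var(X) + (-0.2)(0.4)Var(Y) + [(0.6)(0.4) + (-0.2)(-0.6)]Cov(X,Y)
= -0.36·1.8 + -0.08·10 + 0.36·2 = -0.728

-0.728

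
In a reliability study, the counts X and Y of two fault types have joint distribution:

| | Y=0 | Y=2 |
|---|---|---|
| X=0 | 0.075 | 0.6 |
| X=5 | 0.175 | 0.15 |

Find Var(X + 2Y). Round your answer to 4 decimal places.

E[X] = 1.625,  E[Y] = 1.5,  E[XY] = 1.5
Var(X) = 8.125 − (1.625)² = 5.484375;  Var(Y) = 3 − (1.5)² = 0.75
Cov(X,Y) = 1.5 − (1.625)(1.5) = -0.9375
Var(X + 2Y) = (1)²·5.484375 + (2)²·0.75 + 2·(1)·(2)·-0.9375 = 4.734375

4.7344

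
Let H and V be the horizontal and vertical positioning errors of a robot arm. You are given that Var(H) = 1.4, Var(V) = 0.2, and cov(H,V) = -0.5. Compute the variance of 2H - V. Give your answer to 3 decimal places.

Var(2H - V) = (2)²·Var(H) + (-1)²·Var(V) + 2·(2)·(-1)·cov(H,V)
= 4·1.4 + 1·0.2 + -4·-0.5 = 7.8

7.800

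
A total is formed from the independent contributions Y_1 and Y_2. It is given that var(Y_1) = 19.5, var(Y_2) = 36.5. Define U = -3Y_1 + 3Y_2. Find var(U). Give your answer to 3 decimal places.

504.000

By independence, var(U) = (-3)²var(Y_1) + (3)²var(Y_2)
= (-3)²·19.5 + (3)²·36.5 = 504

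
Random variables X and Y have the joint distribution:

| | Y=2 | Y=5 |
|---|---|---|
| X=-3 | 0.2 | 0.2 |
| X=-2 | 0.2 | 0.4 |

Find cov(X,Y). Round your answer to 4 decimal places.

0.1200

E[X] = -2.4,  E[Y] = 3.8
E[XY] = -9
cov(X,Y) = E[XY] − E[X]E[Y] = -9 − (-2.4)(3.8) = 0.12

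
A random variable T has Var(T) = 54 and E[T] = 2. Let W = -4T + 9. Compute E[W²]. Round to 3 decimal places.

865.000

E[-4T + 9] = -4·2 + 9 = 1
Var(-4T + 9) = (-4)²·54 = 864
E[W²] = Var(W) + (E[W])² = 864 + (1)² = 865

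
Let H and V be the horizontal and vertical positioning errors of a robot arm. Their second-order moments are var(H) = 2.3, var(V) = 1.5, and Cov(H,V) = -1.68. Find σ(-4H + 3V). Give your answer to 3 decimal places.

var(-4H + 3V) = (-4)²·var(H) + (3)²·var(V) + 2·(-4)·(3)·Cov(H,V)
= 16·2.3 + 9·1.5 + -24·-1.68 = 90.62
σ(-4H + 3V) = √90.62 ≈ 9.519

9.519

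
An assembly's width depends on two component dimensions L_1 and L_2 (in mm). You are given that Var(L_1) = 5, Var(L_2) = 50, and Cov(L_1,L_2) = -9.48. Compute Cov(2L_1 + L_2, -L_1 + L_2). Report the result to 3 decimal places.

30.520

Cov(2L_1 + L_2, -L_1 + L_2) = (2)(-1)Var(L_1) + (1)(1)Var(L_2) + [(2)(1) + (1)(-1)]Cov(L_1,L_2)
= -2·5 + 1·50 + 1·-9.48 = 30.52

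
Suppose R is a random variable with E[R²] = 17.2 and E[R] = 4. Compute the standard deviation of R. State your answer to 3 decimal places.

1.095

Var(R) = 17.2 − (4)² = 1.2
SD(R) = √1.2 ≈ 1.095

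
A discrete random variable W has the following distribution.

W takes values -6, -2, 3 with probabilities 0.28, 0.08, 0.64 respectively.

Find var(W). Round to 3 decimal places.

E[W] = (-6)(0.28) + (-2)(0.08) + (3)(0.64) = 0.08
E[W²] = (-6)²(0.28) + (-2)²(0.08) + (3)²(0.64) = 16.16
var(W) = E[W²] − (E[W])² = 16.16 − (0.08)² = 16.1536

16.154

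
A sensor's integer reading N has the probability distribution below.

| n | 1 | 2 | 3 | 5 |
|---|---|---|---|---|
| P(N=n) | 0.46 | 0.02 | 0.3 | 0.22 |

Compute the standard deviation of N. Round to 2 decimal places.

E[N] = (1)(0.46) + (2)(0.02) + (3)(0.3) + (5)(0.22) = 2.5
E[N²] = (1)²(0.46) + (2)²(0.02) + (3)²(0.3) + (5)²(0.22) = 8.74
Var(N) = E[N²] − (E[N])² = 8.74 − (2.5)² = 2.49
SD(N) = √2.49 ≈ 1.58

1.58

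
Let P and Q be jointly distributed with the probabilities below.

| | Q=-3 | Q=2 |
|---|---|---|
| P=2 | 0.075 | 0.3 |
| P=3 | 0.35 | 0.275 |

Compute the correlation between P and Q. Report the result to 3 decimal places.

-0.353

E[P] = 2.625,  E[Q] = -0.125
E[PQ] = -0.75
Cov(P,Q) = E[PQ] − E[P]E[Q] = -0.75 − (2.625)(-0.125) = -0.421875
V(P) = 0.234375,  V(Q) = 6.109375
ρ = -0.421875 / √(0.234375·6.109375) ≈ -0.353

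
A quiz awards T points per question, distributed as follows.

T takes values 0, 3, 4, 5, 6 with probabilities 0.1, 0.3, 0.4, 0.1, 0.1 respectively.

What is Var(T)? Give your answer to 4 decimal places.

E[T] = (0)(0.1) + (3)(0.3) + (4)(0.4) + (5)(0.1) + (6)(0.1) = 3.6
E[T²] = (0)²(0.1) + (3)²(0.3) + (4)²(0.4) + (5)²(0.1) + (6)²(0.1) = 15.2
Var(T) = E[T²] − (E[T])² = 15.2 − (3.6)² = 2.24

2.2400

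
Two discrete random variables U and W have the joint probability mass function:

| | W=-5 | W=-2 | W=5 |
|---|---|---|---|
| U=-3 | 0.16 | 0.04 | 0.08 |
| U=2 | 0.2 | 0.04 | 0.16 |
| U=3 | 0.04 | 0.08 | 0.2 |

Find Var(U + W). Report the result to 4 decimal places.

33.6000

E[U] = 0.92,  E[W] = -0.12,  E[UW] = 2.8
Var(U) = 7 − (0.92)² = 6.1536;  Var(W) = 21.64 − (-0.12)² = 21.6256
cov(U,W) = 2.8 − (0.92)(-0.12) = 2.9104
Var(U + W) = (1)²·6.1536 + (1)²·21.6256 + 2·(1)·(1)·2.9104 = 33.6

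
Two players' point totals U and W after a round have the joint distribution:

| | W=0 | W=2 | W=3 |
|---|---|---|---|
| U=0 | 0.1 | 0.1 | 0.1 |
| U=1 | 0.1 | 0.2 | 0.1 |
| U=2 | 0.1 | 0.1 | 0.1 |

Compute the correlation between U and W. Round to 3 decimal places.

0.000

E[U] = 1,  E[W] = 1.7
E[UW] = 1.7
Cov(U,W) = E[UW] − E[U]E[W] = 1.7 − (1)(1.7) = 0
V(U) = 0.6,  V(W) = 1.41
ρ = 0 / √(0.6·1.41) ≈ 0.000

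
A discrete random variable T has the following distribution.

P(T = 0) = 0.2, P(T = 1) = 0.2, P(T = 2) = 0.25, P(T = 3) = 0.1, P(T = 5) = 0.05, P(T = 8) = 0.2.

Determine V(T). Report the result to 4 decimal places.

E[T] = (0)(0.2) + (1)(0.2) + (2)(0.25) + (3)(0.1) + (5)(0.05) + (8)(0.2) = 2.85
E[T²] = (0)²(0.2) + (1)²(0.2) + (2)²(0.25) + (3)²(0.1) + (5)²(0.05) + (8)²(0.2) = 16.15
V(T) = E[T²] − (E[T])² = 16.15 − (2.85)² = 8.0275

8.0275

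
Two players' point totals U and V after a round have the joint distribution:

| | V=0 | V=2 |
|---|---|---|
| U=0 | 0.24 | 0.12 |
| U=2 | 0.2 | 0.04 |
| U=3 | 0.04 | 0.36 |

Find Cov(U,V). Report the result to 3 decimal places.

E[U] = 1.68,  E[V] = 1.04
E[UV] = 2.32
Cov(U,V) = E[UV] − E[U]E[V] = 2.32 − (1.68)(1.04) = 0.5728

0.573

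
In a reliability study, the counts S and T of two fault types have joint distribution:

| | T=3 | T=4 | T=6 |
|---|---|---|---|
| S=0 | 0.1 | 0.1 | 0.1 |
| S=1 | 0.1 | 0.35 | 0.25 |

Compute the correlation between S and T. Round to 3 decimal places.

E[S] = 0.7,  E[T] = 4.5
E[ST] = 3.2
Cov(S,T) = E[ST] − E[S]E[T] = 3.2 − (0.7)(4.5) = 0.05
var(S) = 0.21,  var(T) = 1.35
ρ = 0.05 / √(0.21·1.35) ≈ 0.094

0.094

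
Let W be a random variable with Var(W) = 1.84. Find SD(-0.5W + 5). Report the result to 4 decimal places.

Var(-0.5W + 5) = (-0.5)²·1.84 = 0.46
SD(-0.5W + 5) = √0.46 ≈ 0.6782

0.6782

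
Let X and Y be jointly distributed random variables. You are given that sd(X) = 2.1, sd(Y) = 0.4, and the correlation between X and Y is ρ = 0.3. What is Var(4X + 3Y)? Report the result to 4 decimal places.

Var(X) = (2.1)² = 4.41;  Var(Y) = (0.4)² = 0.16
Cov(X,Y) = ρ·sd(X)·sd(Y) = 0.3·2.1·0.4 = 0.252
Var(4X + 3Y) = (4)²·Var(X) + (3)²·Var(Y) + 2·(4)·(3)·Cov(X,Y)
= 16·4.41 + 9·0.16 + 24·0.252 = 78.048

78.0480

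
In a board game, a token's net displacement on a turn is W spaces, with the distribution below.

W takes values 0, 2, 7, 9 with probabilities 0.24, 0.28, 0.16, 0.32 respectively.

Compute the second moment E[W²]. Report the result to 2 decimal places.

E[W²] = (0)²(0.24) + (2)²(0.28) + (7)²(0.16) + (9)²(0.32) = 34.88

34.88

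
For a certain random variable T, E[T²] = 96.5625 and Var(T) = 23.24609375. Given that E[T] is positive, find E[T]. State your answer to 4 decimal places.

(E[T])² = E[T²] − Var(T) = 96.5625 − 23.24609375 = 73.31640625
E[T] = √73.31640625 = 8.5625

8.5625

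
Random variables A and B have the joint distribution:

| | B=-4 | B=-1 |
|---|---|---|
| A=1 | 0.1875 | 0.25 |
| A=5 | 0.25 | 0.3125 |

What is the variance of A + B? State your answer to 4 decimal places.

E[A] = 3.25,  E[B] = -2.3125,  E[AB] = -7.5625
V(A) = 14.5 − (3.25)² = 3.9375;  V(B) = 7.5625 − (-2.3125)² = 2.21484375
Cov(A,B) = -7.5625 − (3.25)(-2.3125) = -0.046875
V(A + B) = (1)²·3.9375 + (1)²·2.21484375 + 2·(1)·(1)·-0.046875 = 6.05859375

6.0586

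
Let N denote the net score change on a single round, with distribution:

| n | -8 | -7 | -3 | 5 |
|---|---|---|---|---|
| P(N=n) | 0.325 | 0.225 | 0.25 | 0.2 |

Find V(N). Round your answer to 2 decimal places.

23.67

E[N] = (-8)(0.325) + (-7)(0.225) + (-3)(0.25) + (5)(0.2) = -3.925
E[N²] = (-8)²(0.325) + (-7)²(0.225) + (-3)²(0.25) + (5)²(0.2) = 39.075
V(N) = E[N²] − (E[N])² = 39.075 − (-3.925)² = 23.669375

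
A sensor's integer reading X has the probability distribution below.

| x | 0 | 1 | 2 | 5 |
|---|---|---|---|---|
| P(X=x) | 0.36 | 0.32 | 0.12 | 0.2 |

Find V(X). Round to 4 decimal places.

3.3664

E[X] = (0)(0.36) + (1)(0.32) + (2)(0.12) + (5)(0.2) = 1.56
E[X²] = (0)²(0.36) + (1)²(0.32) + (2)²(0.12) + (5)²(0.2) = 5.8
V(X) = E[X²] − (E[X])² = 5.8 − (1.56)² = 3.3664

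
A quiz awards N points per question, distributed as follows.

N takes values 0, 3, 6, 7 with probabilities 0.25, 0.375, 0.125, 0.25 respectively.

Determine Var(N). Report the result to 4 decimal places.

E[N] = (0)(0.25) + (3)(0.375) + (6)(0.125) + (7)(0.25) = 3.625
E[N²] = (0)²(0.25) + (3)²(0.375) + (6)²(0.125) + (7)²(0.25) = 20.125
Var(N) = E[N²] − (E[N])² = 20.125 − (3.625)² = 6.984375

6.9844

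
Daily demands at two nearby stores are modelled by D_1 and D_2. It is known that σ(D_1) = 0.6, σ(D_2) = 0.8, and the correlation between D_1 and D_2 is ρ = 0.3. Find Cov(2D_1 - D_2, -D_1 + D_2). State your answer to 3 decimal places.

var(D_1) = (0.6)² = 0.36;  var(D_2) = (0.8)² = 0.64
Cov(D_1,D_2) = ρ·σ(D_1)·σ(D_2) = 0.3·0.6·0.8 = 0.144
Cov(2D_1 - D_2, -D_1 + D_2) = (2)(-1)var(D_1) + (-1)(1)var(D_2) + [(2)(1) + (-1)(-1)]Cov(D_1,D_2)
= -2·0.36 + -1·0.64 + 3·0.144 = -0.928

-0.928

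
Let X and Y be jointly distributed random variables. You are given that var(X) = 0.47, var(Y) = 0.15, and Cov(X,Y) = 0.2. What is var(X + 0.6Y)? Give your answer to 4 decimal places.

0.7640

var(X + 0.6Y) = (1)²·var(X) + (0.6)²·var(Y) + 2·(1)·(0.6)·Cov(X,Y)
= 1·0.47 + 0.36·0.15 + 1.2·0.2 = 0.764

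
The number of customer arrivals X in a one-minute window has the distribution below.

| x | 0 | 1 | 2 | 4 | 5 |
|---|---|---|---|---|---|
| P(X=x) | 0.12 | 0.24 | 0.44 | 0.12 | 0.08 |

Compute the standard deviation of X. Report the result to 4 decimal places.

E[X] = (0)(0.12) + (1)(0.24) + (2)(0.44) + (4)(0.12) + (5)(0.08) = 2
E[X²] = (0)²(0.12) + (1)²(0.24) + (2)²(0.44) + (4)²(0.12) + (5)²(0.08) = 5.92
Var(X) = E[X²] − (E[X])² = 5.92 − (2)² = 1.92
SD(X) = √1.92 ≈ 1.3856

1.3856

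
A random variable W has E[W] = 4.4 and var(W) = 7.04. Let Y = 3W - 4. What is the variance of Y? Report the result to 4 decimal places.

63.3600

var(3W - 4) = (3)²·var(W) = 9·7.04 = 63.36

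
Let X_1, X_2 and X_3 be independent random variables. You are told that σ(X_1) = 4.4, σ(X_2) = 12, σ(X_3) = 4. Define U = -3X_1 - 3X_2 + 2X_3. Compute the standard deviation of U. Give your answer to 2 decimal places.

Var(X_1) = 19.36, Var(X_2) = 144, Var(X_3) = 16
By independence, Var(U) = (-3)²Var(X_1) + (-3)²Var(X_2) + (2)²Var(X_3)
= (-3)²·19.36 + (-3)²·144 + (2)²·16 = 1534.24
σ(U) = √1534.24 ≈ 39.17

39.17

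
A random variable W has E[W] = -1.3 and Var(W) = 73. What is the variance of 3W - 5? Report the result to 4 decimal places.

657.0000

Var(3W - 5) = (3)²·Var(W) = 9·73 = 657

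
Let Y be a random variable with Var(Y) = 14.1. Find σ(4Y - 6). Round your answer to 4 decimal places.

Var(4Y - 6) = (4)²·14.1 = 225.6
σ(4Y - 6) = √225.6 ≈ 15.0200

15.0200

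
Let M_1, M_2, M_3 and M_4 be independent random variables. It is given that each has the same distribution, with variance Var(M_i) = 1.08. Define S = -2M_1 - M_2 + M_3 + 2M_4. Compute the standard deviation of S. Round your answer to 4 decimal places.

3.2863

By independence, Var(S) = (-2)²Var(M_1) + (-1)²Var(M_2) + (1)²Var(M_3) + (2)²Var(M_4)
= (-2)²·1.08 + (-1)²·1.08 + (1)²·1.08 + (2)²·1.08 = 10.8
SD(S) = √10.8 ≈ 3.2863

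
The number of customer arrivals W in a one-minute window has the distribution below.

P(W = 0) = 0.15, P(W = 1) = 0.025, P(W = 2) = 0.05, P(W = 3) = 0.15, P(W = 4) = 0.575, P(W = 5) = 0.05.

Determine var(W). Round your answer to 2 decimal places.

2.26

E[W] = (0)(0.15) + (1)(0.025) + (2)(0.05) + (3)(0.15) + (4)(0.575) + (5)(0.05) = 3.125
E[W²] = (0)²(0.15) + (1)²(0.025) + (2)²(0.05) + (3)²(0.15) + (4)²(0.575) + (5)²(0.05) = 12.025
var(W) = E[W²] − (E[W])² = 12.025 − (3.125)² = 2.259375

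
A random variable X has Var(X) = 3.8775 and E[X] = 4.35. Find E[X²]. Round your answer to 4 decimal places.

E[X²] = Var(X) + (E[X])² = 3.8775 + (4.35)² = 22.8

22.8000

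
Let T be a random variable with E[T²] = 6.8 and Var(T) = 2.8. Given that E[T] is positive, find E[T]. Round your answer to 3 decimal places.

2.000

(E[T])² = E[T²] − Var(T) = 6.8 − 2.8 = 4
E[T] = √4 = 2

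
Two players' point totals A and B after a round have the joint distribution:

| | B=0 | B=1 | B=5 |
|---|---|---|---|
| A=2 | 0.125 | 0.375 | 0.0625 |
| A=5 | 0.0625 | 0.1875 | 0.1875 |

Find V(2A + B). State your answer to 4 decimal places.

E[A] = 3.3125,  E[B] = 1.8125,  E[AB] = 7
V(A) = 13.1875 − (3.3125)² = 2.21484375;  V(B) = 6.8125 − (1.8125)² = 3.52734375
cov(A,B) = 7 − (3.3125)(1.8125) = 0.99609375
V(2A + B) = (2)²·2.21484375 + (1)²·3.52734375 + 2·(2)·(1)·0.99609375 = 16.37109375

16.3711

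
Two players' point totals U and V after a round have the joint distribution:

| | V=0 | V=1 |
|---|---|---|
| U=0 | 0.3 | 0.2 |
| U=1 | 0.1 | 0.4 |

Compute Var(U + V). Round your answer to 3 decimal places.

E[U] = 0.5,  E[V] = 0.6,  E[UV] = 0.4
Var(U) = 0.5 − (0.5)² = 0.25;  Var(V) = 0.6 − (0.6)² = 0.24
cov(U,V) = 0.4 − (0.5)(0.6) = 0.1
Var(U + V) = (1)²·0.25 + (1)²·0.24 + 2·(1)·(1)·0.1 = 0.69

0.690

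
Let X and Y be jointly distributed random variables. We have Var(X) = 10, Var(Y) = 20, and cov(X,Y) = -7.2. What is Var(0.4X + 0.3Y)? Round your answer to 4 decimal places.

1.6720

Var(0.4X + 0.3Y) = (0.4)²·Var(X) + (0.3)²·Var(Y) + 2·(0.4)·(0.3)·cov(X,Y)
= 0.16·10 + 0.09·20 + 0.24·-7.2 = 1.672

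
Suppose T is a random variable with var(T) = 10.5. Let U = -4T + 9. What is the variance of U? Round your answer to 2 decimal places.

168.00

var(-4T + 9) = (-4)²·var(T) = 16·10.5 = 168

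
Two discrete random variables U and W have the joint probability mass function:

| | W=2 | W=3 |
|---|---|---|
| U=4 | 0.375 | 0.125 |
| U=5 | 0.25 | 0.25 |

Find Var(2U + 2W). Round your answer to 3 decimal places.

E[U] = 4.5,  E[W] = 2.375,  E[UW] = 10.75
Var(U) = 20.5 − (4.5)² = 0.25;  Var(W) = 5.875 − (2.375)² = 0.234375
Cov(U,W) = 10.75 − (4.5)(2.375) = 0.0625
Var(2U + 2W) = (2)²·0.25 + (2)²·0.234375 + 2·(2)·(2)·0.0625 = 2.4375

2.438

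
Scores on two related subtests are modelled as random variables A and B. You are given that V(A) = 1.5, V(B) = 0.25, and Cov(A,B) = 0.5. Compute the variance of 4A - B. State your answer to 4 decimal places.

V(4A - B) = (4)²·V(A) + (-1)²·V(B) + 2·(4)·(-1)·Cov(A,B)
= 16·1.5 + 1·0.25 + -8·0.5 = 20.25

20.2500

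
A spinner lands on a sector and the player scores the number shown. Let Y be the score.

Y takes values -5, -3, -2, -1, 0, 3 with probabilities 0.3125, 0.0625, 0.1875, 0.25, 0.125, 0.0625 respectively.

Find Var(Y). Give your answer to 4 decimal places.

E[Y] = (-5)(0.3125) + (-3)(0.0625) + (-2)(0.1875) + (-1)(0.25) + (0)(0.125) + (3)(0.0625) = -2.1875
E[Y²] = (-5)²(0.3125) + (-3)²(0.0625) + (-2)²(0.1875) + (-1)²(0.25) + (0)²(0.125) + (3)²(0.0625) = 9.9375
Var(Y) = E[Y²] − (E[Y])² = 9.9375 − (-2.1875)² = 5.15234375

5.1523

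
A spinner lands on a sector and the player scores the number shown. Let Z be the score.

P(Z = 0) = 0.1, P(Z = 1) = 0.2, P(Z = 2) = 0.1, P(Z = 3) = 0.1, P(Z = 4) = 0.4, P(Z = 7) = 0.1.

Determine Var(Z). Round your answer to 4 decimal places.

E[Z] = (0)(0.1) + (1)(0.2) + (2)(0.1) + (3)(0.1) + (4)(0.4) + (7)(0.1) = 3
E[Z²] = (0)²(0.1) + (1)²(0.2) + (2)²(0.1) + (3)²(0.1) + (4)²(0.4) + (7)²(0.1) = 12.8
Var(Z) = E[Z²] − (E[Z])² = 12.8 − (3)² = 3.8

3.8000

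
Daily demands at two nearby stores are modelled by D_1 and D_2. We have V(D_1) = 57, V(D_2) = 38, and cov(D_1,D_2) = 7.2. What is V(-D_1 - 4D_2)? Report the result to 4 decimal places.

V(-D_1 - 4D_2) = (-1)²·V(D_1) + (-4)²·V(D_2) + 2·(-1)·(-4)·cov(D_1,D_2)
= 1·57 + 16·38 + 8·7.2 = 722.6

722.6000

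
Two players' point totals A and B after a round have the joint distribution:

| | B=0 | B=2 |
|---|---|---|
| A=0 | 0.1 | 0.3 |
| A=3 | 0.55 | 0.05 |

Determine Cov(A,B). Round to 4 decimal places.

-0.9600

E[A] = 1.8,  E[B] = 0.7
E[AB] = 0.3
Cov(A,B) = E[AB] − E[A]E[B] = 0.3 − (1.8)(0.7) = -0.96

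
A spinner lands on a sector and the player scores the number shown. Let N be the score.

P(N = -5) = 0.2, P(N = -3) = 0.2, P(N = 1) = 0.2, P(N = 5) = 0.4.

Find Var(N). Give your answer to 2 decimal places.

16.64

E[N] = (-5)(0.2) + (-3)(0.2) + (1)(0.2) + (5)(0.4) = 0.6
E[N²] = (-5)²(0.2) + (-3)²(0.2) + (1)²(0.2) + (5)²(0.4) = 17
Var(N) = E[N²] − (E[N])² = 17 − (0.6)² = 16.64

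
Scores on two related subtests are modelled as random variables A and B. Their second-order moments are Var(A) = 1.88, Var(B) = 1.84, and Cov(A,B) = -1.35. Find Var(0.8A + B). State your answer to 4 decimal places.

Var(0.8A + B) = (0.8)²·Var(A) + (1)²·Var(B) + 2·(0.8)·(1)·Cov(A,B)
= 0.64·1.88 + 1·1.84 + 1.6·-1.35 = 0.8832

0.8832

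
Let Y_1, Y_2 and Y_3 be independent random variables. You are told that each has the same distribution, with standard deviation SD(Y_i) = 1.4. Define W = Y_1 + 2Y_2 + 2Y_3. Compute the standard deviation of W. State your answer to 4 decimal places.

4.2000

Var(Y_i) = (1.4)² = 1.96
By independence, Var(W) = (1)²Var(Y_1) + (2)²Var(Y_2) + (2)²Var(Y_3)
= (1)²·1.96 + (2)²·1.96 + (2)²·1.96 = 17.64
SD(W) = √17.64 ≈ 4.2000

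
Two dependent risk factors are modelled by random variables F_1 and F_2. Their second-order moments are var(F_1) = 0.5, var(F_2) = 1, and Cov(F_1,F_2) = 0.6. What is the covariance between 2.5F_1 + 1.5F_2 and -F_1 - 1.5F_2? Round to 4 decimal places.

-6.6500

Cov(2.5F_1 + 1.5F_2, -F_1 - 1.5F_2) = (2.5)(-1)var(F_1) + (1.5)(-1.5)var(F_2) + [(2.5)(-1.5) + (1.5)(-1)]Cov(F_1,F_2)
= -2.5·0.5 + -2.25·1 + -5.25·0.6 = -6.65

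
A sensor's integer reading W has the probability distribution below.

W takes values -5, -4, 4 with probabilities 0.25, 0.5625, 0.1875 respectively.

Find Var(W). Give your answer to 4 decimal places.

E[W] = (-5)(0.25) + (-4)(0.5625) + (4)(0.1875) = -2.75
E[W²] = (-5)²(0.25) + (-4)²(0.5625) + (4)²(0.1875) = 18.25
Var(W) = E[W²] − (E[W])² = 18.25 − (-2.75)² = 10.6875

10.6875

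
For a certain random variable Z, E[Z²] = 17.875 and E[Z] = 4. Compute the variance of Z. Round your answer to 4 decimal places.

var(Z) = 17.875 − (4)² = 1.875

1.8750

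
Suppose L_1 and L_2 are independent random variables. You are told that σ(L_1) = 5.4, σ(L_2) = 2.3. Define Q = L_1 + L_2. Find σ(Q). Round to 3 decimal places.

Var(L_1) = 29.16, Var(L_2) = 5.29
By independence, Var(Q) = (1)²Var(L_1) + (1)²Var(L_2)
= (1)²·29.16 + (1)²·5.29 = 34.45
σ(Q) = √34.45 ≈ 5.869

5.869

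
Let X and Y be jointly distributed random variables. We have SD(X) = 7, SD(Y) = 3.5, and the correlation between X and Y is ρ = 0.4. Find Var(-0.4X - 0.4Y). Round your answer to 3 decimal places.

12.936

Var(X) = (7)² = 49;  Var(Y) = (3.5)² = 12.25
cov(X,Y) = ρ·SD(X)·SD(Y) = 0.4·7·3.5 = 9.8
Var(-0.4X - 0.4Y) = (-0.4)²·Var(X) + (-0.4)²·Var(Y) + 2·(-0.4)·(-0.4)·cov(X,Y)
= 0.16·49 + 0.16·12.25 + 0.32·9.8 = 12.936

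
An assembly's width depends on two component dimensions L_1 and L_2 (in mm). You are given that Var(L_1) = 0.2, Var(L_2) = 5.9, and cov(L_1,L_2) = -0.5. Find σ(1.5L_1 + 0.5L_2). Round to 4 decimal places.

1.0840

Var(1.5L_1 + 0.5L_2) = (1.5)²·Var(L_1) + (0.5)²·Var(L_2) + 2·(1.5)·(0.5)·cov(L_1,L_2)
= 2.25·0.2 + 0.25·5.9 + 1.5·-0.5 = 1.175
σ(1.5L_1 + 0.5L_2) = √1.175 ≈ 1.0840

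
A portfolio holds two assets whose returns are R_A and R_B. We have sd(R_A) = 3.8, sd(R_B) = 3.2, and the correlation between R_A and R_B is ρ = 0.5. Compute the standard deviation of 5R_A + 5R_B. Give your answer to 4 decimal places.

Var(R_A) = (3.8)² = 14.44;  Var(R_B) = (3.2)² = 10.24
cov(R_A,R_B) = ρ·sd(R_A)·sd(R_B) = 0.5·3.8·3.2 = 6.08
Var(5R_A + 5R_B) = (5)²·Var(R_A) + (5)²·Var(R_B) + 2·(5)·(5)·cov(R_A,R_B)
= 25·14.44 + 25·10.24 + 50·6.08 = 921
sd(5R_A + 5R_B) = √921 ≈ 30.3480

30.3480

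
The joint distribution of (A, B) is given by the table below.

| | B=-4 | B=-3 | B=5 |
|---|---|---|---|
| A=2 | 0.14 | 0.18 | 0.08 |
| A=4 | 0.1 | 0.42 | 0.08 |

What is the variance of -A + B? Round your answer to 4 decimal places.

10.6944

E[A] = 3.2,  E[B] = -1.96,  E[AB] = -6.44
var(A) = 11.2 − (3.2)² = 0.96;  var(B) = 13.24 − (-1.96)² = 9.3984
Cov(A,B) = -6.44 − (3.2)(-1.96) = -0.168
var(-A + B) = (-1)²·0.96 + (1)²·9.3984 + 2·(-1)·(1)·-0.168 = 10.6944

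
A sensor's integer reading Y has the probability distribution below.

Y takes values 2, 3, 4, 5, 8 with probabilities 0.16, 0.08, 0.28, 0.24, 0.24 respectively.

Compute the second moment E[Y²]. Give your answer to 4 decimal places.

E[Y²] = (2)²(0.16) + (3)²(0.08) + (4)²(0.28) + (5)²(0.24) + (8)²(0.24) = 27.2

27.2000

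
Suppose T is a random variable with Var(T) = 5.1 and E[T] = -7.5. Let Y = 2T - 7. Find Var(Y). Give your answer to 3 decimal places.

Var(2T - 7) = (2)²·Var(T) = 4·5.1 = 20.4

20.400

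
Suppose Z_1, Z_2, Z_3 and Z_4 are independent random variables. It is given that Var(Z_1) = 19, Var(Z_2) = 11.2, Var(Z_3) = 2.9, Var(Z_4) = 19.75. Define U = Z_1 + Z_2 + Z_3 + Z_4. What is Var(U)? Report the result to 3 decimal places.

By independence, Var(U) = (1)²Var(Z_1) + (1)²Var(Z_2) + (1)²Var(Z_3) + (1)²Var(Z_4)
= (1)²·19 + (1)²·11.2 + (1)²·2.9 + (1)²·19.75 = 52.85

52.850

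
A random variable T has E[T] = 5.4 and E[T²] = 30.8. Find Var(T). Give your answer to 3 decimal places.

Var(T) = 30.8 − (5.4)² = 1.64

1.640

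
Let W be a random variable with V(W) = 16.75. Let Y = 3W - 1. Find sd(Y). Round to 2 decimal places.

V(3W - 1) = (3)²·16.75 = 150.75
sd(Y) = √150.75 ≈ 12.28

12.28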